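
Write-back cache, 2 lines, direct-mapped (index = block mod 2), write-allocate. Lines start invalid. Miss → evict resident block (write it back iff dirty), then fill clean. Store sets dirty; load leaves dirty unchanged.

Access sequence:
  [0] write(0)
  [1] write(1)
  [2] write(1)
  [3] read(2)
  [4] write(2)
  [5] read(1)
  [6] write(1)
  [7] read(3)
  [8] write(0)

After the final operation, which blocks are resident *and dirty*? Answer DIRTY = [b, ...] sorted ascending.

DIRTY = [0]

0: W B0 -> L0 miss  d=D]
1: W B1 -> L1 miss  d=D]
2: W B1 -> L1 hit  d=D]
3: R B2 -> L0 miss wb->B0  d=-]
4: W B2 -> L0 hit  d=D]
5: R B1 -> L1 hit  d=D]
6: W B1 -> L1 hit  d=D]
7: R B3 -> L1 miss wb->B1  d=-]
8: W B0 -> L0 miss wb->B2  d=D]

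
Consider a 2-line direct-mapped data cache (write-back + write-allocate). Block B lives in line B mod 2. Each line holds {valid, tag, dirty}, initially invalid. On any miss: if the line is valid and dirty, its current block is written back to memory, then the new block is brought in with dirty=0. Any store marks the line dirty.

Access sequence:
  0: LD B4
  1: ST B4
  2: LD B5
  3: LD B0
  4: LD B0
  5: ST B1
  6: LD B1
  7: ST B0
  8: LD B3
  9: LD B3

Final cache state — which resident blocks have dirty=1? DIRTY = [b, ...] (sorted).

DIRTY = [0]

  0 | R B4 → L0 miss [-]
  1 | W B4 → L0 hit [D]
  2 | R B5 → L1 miss [-]
  3 | R B0 → L0 miss wb→B4 [-]
  4 | R B0 → L0 hit [-]
  5 | W B1 → L1 miss [D]
  6 | R B1 → L1 hit [D]
  7 | W B0 → L0 hit [D]
  8 | R B3 → L1 miss wb→B1 [-]
  9 | R B3 → L1 hit [-]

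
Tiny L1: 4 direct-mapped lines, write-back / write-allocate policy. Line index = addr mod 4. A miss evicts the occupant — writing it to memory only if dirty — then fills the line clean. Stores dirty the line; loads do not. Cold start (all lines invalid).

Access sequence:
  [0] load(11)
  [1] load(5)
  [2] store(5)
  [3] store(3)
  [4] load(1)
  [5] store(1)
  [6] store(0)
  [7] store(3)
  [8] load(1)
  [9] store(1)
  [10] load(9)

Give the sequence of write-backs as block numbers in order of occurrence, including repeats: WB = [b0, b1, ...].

WB = [5, 1]

  0 | R B11 → L3 miss [-]
  1 | R B5 → L1 miss [-]
  2 | W B5 → L1 hit [D]
  3 | W B3 → L3 miss [D]
  4 | R B1 → L1 miss wb→B5 [-]
  5 | W B1 → L1 hit [D]
  6 | W B0 → L0 miss [D]
  7 | W B3 → L3 hit [D]
  8 | R B1 → L1 hit [D]
  9 | W B1 → L1 hit [D]
  10 | R B9 → L1 miss wb→B1 [-]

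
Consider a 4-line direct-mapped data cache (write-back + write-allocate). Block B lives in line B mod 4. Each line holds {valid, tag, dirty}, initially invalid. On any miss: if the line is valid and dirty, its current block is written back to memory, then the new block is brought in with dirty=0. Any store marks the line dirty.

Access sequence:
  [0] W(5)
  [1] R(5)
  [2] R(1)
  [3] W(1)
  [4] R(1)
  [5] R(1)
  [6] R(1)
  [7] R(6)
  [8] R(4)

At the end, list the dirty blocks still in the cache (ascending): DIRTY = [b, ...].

DIRTY = [1]

  0 | W B5 → L1 miss [D]
  1 | R B5 → L1 hit [D]
  2 | R B1 → L1 miss wb→B5 [-]
  3 | W B1 → L1 hit [D]
  4 | R B1 → L1 hit [D]
  5 | R B1 → L1 hit [D]
  6 | R B1 → L1 hit [D]
  7 | R B6 → L2 miss [-]
  8 | R B4 → L0 miss [-]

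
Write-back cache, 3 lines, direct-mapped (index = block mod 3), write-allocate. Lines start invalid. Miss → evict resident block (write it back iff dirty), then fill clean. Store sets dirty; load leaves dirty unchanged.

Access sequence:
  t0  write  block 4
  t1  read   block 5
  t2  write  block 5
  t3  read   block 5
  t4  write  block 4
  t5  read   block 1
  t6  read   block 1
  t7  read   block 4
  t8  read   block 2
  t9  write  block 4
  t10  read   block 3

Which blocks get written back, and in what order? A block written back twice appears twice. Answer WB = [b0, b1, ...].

WB = [4, 5]

  0 | W B4 → L1 miss [D]
  1 | R B5 → L2 miss [-]
  2 | W B5 → L2 hit [D]
  3 | R B5 → L2 hit [D]
  4 | W B4 → L1 hit [D]
  5 | R B1 → L1 miss wb→B4 [-]
  6 | R B1 → L1 hit [-]
  7 | R B4 → L1 miss [-]
  8 | R B2 → L2 miss wb→B5 [-]
  9 | W B4 → L1 hit [D]
  10 | R B3 → L0 miss [-]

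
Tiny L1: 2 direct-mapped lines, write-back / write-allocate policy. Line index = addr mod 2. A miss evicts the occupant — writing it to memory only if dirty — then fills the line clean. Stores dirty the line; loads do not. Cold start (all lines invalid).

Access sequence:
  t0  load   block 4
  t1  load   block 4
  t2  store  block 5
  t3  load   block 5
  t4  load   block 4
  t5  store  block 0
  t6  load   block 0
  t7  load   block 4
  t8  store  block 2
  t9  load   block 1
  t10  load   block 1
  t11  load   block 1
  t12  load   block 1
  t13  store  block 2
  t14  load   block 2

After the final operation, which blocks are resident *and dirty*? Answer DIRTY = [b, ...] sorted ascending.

  0 | R B4 → L0 miss [-]
  1 | R B4 → L0 hit [-]
  2 | W B5 → L1 miss [D]
  3 | R B5 → L1 hit [D]
  4 | R B4 → L0 hit [-]
  5 | W B0 → L0 miss [D]
  6 | R B0 → L0 hit [D]
  7 | R B4 → L0 miss wb→B0 [-]
  8 | W B2 → L0 miss [D]
  9 | R B1 → L1 miss wb→B5 [-]
  10 | R B1 → L1 hit [-]
  11 | R B1 → L1 hit [-]
  12 | R B1 → L1 hit [-]
  13 | W B2 → L0 hit [D]
  14 | R B2 → L0 hit [D]

DIRTY = [2]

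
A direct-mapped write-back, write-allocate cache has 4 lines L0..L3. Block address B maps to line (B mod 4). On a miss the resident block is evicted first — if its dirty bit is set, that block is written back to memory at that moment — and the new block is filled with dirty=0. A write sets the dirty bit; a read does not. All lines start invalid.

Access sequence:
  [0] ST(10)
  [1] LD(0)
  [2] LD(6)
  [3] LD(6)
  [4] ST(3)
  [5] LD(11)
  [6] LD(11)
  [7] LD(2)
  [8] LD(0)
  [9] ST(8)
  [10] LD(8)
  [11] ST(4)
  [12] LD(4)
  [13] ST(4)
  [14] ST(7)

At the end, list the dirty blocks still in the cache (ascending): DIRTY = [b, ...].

0: W B10 → L2 miss [D]
1: R B0 → L0 miss [-]
2: R B6 → L2 miss wb→B10 [-]
3: R B6 → L2 hit [-]
4: W B3 → L3 miss [D]
5: R B11 → L3 miss wb→B3 [-]
6: R B11 → L3 hit [-]
7: R B2 → L2 miss [-]
8: R B0 → L0 hit [-]
9: W B8 → L0 miss [D]
10: R B8 → L0 hit [D]
11: W B4 → L0 miss wb→B8 [D]
12: R B4 → L0 hit [D]
13: W B4 → L0 hit [D]
14: W B7 → L3 miss [D]

DIRTY = [4, 7]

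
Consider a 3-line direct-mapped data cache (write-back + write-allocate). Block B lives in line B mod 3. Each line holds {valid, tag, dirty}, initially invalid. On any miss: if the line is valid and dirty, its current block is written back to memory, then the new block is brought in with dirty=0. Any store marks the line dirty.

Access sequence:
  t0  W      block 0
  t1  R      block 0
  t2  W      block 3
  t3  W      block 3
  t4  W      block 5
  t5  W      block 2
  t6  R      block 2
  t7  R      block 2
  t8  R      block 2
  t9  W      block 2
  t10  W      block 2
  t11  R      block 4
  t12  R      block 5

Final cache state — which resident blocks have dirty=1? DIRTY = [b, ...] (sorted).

DIRTY = [3]

  0 | W B0 → L0 miss [D]
  1 | R B0 → L0 hit [D]
  2 | W B3 → L0 miss wb→B0 [D]
  3 | W B3 → L0 hit [D]
  4 | W B5 → L2 miss [D]
  5 | W B2 → L2 miss wb→B5 [D]
  6 | R B2 → L2 hit [D]
  7 | R B2 → L2 hit [D]
  8 | R B2 → L2 hit [D]
  9 | W B2 → L2 hit [D]
  10 | W B2 → L2 hit [D]
  11 | R B4 → L1 miss [-]
  12 | R B5 → L2 miss wb→B2 [-]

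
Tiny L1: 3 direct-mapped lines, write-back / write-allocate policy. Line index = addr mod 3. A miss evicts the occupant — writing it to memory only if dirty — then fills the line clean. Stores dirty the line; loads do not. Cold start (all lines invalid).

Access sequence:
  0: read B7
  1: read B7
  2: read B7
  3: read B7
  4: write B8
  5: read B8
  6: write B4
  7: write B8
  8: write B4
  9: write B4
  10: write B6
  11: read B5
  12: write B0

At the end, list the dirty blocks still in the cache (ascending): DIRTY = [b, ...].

0: R B7 -> L1 miss  d=-]
1: R B7 -> L1 hit  d=-]
2: R B7 -> L1 hit  d=-]
3: R B7 -> L1 hit  d=-]
4: W B8 -> L2 miss  d=D]
5: R B8 -> L2 hit  d=D]
6: W B4 -> L1 miss  d=D]
7: W B8 -> L2 hit  d=D]
8: W B4 -> L1 hit  d=D]
9: W B4 -> L1 hit  d=D]
10: W B6 -> L0 miss  d=D]
11: R B5 -> L2 miss wb->B8  d=-]
12: W B0 -> L0 miss wb->B6  d=D]

DIRTY = [0, 4]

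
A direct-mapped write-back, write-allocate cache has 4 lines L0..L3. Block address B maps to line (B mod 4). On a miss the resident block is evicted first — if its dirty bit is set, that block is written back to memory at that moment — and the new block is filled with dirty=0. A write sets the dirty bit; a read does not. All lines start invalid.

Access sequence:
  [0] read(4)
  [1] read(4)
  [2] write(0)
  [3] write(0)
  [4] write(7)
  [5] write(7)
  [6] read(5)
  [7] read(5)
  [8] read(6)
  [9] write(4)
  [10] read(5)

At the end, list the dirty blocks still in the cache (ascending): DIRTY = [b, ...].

  0 | R B4 → L0 miss [-]
  1 | R B4 → L0 hit [-]
  2 | W B0 → L0 miss [D]
  3 | W B0 → L0 hit [D]
  4 | W B7 → L3 miss [D]
  5 | W B7 → L3 hit [D]
  6 | R B5 → L1 miss [-]
  7 | R B5 → L1 hit [-]
  8 | R B6 → L2 miss [-]
  9 | W B4 → L0 miss wb→B0 [D]
  10 | R B5 → L1 hit [-]

DIRTY = [4, 7]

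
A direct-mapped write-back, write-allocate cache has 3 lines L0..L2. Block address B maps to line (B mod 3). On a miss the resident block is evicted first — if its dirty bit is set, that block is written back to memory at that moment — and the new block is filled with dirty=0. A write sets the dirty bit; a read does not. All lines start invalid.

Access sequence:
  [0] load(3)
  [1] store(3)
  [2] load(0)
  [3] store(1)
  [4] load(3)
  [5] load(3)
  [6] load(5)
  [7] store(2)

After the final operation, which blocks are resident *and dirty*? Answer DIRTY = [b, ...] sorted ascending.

0: R B3 → L0 miss [-]
1: W B3 → L0 hit [D]
2: R B0 → L0 miss wb→B3 [-]
3: W B1 → L1 miss [D]
4: R B3 → L0 miss [-]
5: R B3 → L0 hit [-]
6: R B5 → L2 miss [-]
7: W B2 → L2 miss [D]

DIRTY = [1, 2]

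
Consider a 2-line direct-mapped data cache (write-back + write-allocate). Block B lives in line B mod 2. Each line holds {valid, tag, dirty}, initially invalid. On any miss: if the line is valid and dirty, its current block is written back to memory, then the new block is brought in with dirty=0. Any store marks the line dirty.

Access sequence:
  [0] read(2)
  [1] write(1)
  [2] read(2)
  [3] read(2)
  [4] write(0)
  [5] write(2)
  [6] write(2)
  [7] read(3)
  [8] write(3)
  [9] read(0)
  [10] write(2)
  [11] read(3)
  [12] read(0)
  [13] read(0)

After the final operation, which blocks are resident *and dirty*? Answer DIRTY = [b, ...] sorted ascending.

  0 | R B2 → L0 miss [-]
  1 | W B1 → L1 miss [D]
  2 | R B2 → L0 hit [-]
  3 | R B2 → L0 hit [-]
  4 | W B0 → L0 miss [D]
  5 | W B2 → L0 miss wb→B0 [D]
  6 | W B2 → L0 hit [D]
  7 | R B3 → L1 miss wb→B1 [-]
  8 | W B3 → L1 hit [D]
  9 | R B0 → L0 miss wb→B2 [-]
  10 | W B2 → L0 miss [D]
  11 | R B3 → L1 hit [D]
  12 | R B0 → L0 miss wb→B2 [-]
  13 | R B0 → L0 hit [-]

DIRTY = [3]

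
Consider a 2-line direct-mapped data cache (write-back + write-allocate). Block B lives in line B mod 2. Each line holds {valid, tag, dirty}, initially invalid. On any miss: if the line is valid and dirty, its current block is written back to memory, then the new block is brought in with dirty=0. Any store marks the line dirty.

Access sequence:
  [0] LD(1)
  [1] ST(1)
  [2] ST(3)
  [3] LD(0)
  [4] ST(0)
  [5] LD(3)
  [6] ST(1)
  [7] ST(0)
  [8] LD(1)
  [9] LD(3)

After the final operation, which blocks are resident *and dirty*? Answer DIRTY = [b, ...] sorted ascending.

DIRTY = [0]

  0 | R B1 → L1 miss [-]
  1 | W B1 → L1 hit [D]
  2 | W B3 → L1 miss wb→B1 [D]
  3 | R B0 → L0 miss [-]
  4 | W B0 → L0 hit [D]
  5 | R B3 → L1 hit [D]
  6 | W B1 → L1 miss wb→B3 [D]
  7 | W B0 → L0 hit [D]
  8 | R B1 → L1 hit [D]
  9 | R B3 → L1 miss wb→B1 [-]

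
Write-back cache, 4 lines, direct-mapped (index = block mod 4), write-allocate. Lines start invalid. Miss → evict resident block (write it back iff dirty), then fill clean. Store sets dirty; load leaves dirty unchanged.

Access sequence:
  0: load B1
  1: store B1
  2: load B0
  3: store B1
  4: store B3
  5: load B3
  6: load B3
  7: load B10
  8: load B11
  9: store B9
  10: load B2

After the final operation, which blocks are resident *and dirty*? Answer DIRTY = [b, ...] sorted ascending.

  0 | R B1 → L1 miss [-]
  1 | W B1 → L1 hit [D]
  2 | R B0 → L0 miss [-]
  3 | W B1 → L1 hit [D]
  4 | W B3 → L3 miss [D]
  5 | R B3 → L3 hit [D]
  6 | R B3 → L3 hit [D]
  7 | R B10 → L2 miss [-]
  8 | R B11 → L3 miss wb→B3 [-]
  9 | W B9 → L1 miss wb→B1 [D]
  10 | R B2 → L2 miss [-]

DIRTY = [9]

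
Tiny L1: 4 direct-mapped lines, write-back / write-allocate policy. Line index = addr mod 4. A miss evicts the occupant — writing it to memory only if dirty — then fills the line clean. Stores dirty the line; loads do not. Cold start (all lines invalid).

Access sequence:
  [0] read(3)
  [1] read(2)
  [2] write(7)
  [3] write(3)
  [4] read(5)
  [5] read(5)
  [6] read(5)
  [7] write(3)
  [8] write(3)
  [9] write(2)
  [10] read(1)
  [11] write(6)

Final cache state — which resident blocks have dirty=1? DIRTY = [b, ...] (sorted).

DIRTY = [3, 6]

  0 | R B3 → L3 miss [-]
  1 | R B2 → L2 miss [-]
  2 | W B7 → L3 miss [D]
  3 | W B3 → L3 miss wb→B7 [D]
  4 | R B5 → L1 miss [-]
  5 | R B5 → L1 hit [-]
  6 | R B5 → L1 hit [-]
  7 | W B3 → L3 hit [D]
  8 | W B3 → L3 hit [D]
  9 | W B2 → L2 hit [D]
  10 | R B1 → L1 miss [-]
  11 | W B6 → L2 miss wb→B2 [D]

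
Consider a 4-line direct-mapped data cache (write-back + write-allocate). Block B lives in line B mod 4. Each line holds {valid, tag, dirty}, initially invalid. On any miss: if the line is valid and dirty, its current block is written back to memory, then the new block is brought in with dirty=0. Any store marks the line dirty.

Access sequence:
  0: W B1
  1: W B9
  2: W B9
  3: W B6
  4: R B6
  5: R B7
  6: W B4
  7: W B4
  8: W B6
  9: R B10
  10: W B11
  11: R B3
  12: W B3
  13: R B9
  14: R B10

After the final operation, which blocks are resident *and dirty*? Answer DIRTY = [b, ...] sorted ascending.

0: W B1 → L1 miss [D]
1: W B9 → L1 miss wb→B1 [D]
2: W B9 → L1 hit [D]
3: W B6 → L2 miss [D]
4: R B6 → L2 hit [D]
5: R B7 → L3 miss [-]
6: W B4 → L0 miss [D]
7: W B4 → L0 hit [D]
8: W B6 → L2 hit [D]
9: R B10 → L2 miss wb→B6 [-]
10: W B11 → L3 miss [D]
11: R B3 → L3 miss wb→B11 [-]
12: W B3 → L3 hit [D]
13: R B9 → L1 hit [D]
14: R B10 → L2 hit [-]

DIRTY = [3, 4, 9]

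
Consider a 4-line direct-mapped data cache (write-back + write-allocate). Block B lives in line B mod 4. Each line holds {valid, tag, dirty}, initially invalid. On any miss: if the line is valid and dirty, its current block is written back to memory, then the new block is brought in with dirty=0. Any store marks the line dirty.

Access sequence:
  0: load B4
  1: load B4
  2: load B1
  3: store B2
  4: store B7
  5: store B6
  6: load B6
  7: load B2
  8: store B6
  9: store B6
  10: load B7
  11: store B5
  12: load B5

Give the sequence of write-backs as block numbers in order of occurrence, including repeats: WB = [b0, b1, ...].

WB = [2, 6]

  0 | R B4 → L0 miss [-]
  1 | R B4 → L0 hit [-]
  2 | R B1 → L1 miss [-]
  3 | W B2 → L2 miss [D]
  4 | W B7 → L3 miss [D]
  5 | W B6 → L2 miss wb→B2 [D]
  6 | R B6 → L2 hit [D]
  7 | R B2 → L2 miss wb→B6 [-]
  8 | W B6 → L2 miss [D]
  9 | W B6 → L2 hit [D]
  10 | R B7 → L3 hit [D]
  11 | W B5 → L1 miss [D]
  12 | R B5 → L1 hit [D]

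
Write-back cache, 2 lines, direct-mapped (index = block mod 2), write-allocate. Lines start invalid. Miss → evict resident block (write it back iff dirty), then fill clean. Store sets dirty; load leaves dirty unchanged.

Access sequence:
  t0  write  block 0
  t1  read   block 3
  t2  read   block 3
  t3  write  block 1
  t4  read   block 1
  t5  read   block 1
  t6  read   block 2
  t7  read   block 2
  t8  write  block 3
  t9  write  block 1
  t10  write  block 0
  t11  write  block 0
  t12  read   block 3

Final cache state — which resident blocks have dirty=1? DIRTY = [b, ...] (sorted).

0: W B0 → L0 miss [D]
1: R B3 → L1 miss [-]
2: R B3 → L1 hit [-]
3: W B1 → L1 miss [D]
4: R B1 → L1 hit [D]
5: R B1 → L1 hit [D]
6: R B2 → L0 miss wb→B0 [-]
7: R B2 → L0 hit [-]
8: W B3 → L1 miss wb→B1 [D]
9: W B1 → L1 miss wb→B3 [D]
10: W B0 → L0 miss [D]
11: W B0 → L0 hit [D]
12: R B3 → L1 miss wb→B1 [-]

DIRTY = [0]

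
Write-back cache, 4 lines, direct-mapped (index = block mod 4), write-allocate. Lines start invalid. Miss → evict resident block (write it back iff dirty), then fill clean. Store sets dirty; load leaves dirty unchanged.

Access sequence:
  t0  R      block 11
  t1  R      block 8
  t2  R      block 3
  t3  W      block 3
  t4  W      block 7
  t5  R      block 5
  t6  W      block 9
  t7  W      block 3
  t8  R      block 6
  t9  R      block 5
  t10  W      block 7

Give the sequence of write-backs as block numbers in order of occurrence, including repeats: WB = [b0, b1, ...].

0: R B11 -> L3 miss  d=-]
1: R B8 -> L0 miss  d=-]
2: R B3 -> L3 miss  d=-]
3: W B3 -> L3 hit  d=D]
4: W B7 -> L3 miss wb->B3  d=D]
5: R B5 -> L1 miss  d=-]
6: W B9 -> L1 miss  d=D]
7: W B3 -> L3 miss wb->B7  d=D]
8: R B6 -> L2 miss  d=-]
9: R B5 -> L1 miss wb->B9  d=-]
10: W B7 -> L3 miss wb->B3  d=D]

WB = [3, 7, 9, 3]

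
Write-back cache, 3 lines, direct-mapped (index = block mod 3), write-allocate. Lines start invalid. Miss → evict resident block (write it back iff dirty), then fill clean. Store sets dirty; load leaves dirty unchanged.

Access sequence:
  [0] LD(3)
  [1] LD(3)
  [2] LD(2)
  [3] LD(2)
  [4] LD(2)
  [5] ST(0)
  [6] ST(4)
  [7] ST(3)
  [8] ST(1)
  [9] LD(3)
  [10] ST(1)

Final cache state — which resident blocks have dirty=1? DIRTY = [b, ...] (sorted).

0: R B3 -> L0 miss  d=-]
1: R B3 -> L0 hit  d=-]
2: R B2 -> L2 miss  d=-]
3: R B2 -> L2 hit  d=-]
4: R B2 -> L2 hit  d=-]
5: W B0 -> L0 miss  d=D]
6: W B4 -> L1 miss  d=D]
7: W B3 -> L0 miss wb->B0  d=D]
8: W B1 -> L1 miss wb->B4  d=D]
9: R B3 -> L0 hit  d=D]
10: W B1 -> L1 hit  d=D]

DIRTY = [1, 3]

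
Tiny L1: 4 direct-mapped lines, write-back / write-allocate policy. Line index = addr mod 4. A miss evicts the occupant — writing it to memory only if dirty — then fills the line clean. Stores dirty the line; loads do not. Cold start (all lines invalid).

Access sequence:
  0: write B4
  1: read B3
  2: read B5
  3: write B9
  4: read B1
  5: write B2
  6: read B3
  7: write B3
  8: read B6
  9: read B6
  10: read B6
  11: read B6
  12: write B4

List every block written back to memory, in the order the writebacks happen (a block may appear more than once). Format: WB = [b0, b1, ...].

  0 | W B4 → L0 miss [D]
  1 | R B3 → L3 miss [-]
  2 | R B5 → L1 miss [-]
  3 | W B9 → L1 miss [D]
  4 | R B1 → L1 miss wb→B9 [-]
  5 | W B2 → L2 miss [D]
  6 | R B3 → L3 hit [-]
  7 | W B3 → L3 hit [D]
  8 | R B6 → L2 miss wb→B2 [-]
  9 | R B6 → L2 hit [-]
  10 | R B6 → L2 hit [-]
  11 | R B6 → L2 hit [-]
  12 | W B4 → L0 hit [D]

WB = [9, 2]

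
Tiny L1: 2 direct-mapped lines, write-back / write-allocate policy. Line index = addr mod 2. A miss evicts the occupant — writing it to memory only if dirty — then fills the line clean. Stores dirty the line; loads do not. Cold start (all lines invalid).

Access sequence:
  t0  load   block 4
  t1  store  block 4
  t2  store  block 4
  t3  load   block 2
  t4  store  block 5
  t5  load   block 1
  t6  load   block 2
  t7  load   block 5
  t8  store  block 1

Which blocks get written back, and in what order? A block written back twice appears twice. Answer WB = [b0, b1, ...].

WB = [4, 5]

0: R B4 → L0 miss [-]
1: W B4 → L0 hit [D]
2: W B4 → L0 hit [D]
3: R B2 → L0 miss wb→B4 [-]
4: W B5 → L1 miss [D]
5: R B1 → L1 miss wb→B5 [-]
6: R B2 → L0 hit [-]
7: R B5 → L1 miss [-]
8: W B1 → L1 miss [D]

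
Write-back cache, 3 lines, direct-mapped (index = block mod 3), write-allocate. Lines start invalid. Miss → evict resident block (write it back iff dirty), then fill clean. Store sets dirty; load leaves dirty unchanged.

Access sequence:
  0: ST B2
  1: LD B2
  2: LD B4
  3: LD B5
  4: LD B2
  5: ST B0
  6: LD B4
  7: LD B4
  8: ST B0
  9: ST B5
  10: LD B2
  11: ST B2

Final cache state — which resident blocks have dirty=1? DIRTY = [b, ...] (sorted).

0: W B2 -> L2 miss  d=D]
1: R B2 -> L2 hit  d=D]
2: R B4 -> L1 miss  d=-]
3: R B5 -> L2 miss wb->B2  d=-]
4: R B2 -> L2 miss  d=-]
5: W B0 -> L0 miss  d=D]
6: R B4 -> L1 hit  d=-]
7: R B4 -> L1 hit  d=-]
8: W B0 -> L0 hit  d=D]
9: W B5 -> L2 miss  d=D]
10: R B2 -> L2 miss wb->B5  d=-]
11: W B2 -> L2 hit  d=D]

DIRTY = [0, 2]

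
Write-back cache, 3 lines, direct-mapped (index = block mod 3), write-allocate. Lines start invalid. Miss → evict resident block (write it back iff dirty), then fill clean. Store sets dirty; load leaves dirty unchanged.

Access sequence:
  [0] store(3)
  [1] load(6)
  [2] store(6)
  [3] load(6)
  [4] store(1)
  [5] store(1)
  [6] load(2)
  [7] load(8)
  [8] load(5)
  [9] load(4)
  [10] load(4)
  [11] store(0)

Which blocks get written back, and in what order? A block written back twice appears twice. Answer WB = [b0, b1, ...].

WB = [3, 1, 6]

0: W B3 -> L0 miss  d=D]
1: R B6 -> L0 miss wb->B3  d=-]
2: W B6 -> L0 hit  d=D]
3: R B6 -> L0 hit  d=D]
4: W B1 -> L1 miss  d=D]
5: W B1 -> L1 hit  d=D]
6: R B2 -> L2 miss  d=-]
7: R B8 -> L2 miss  d=-]
8: R B5 -> L2 miss  d=-]
9: R B4 -> L1 miss wb->B1  d=-]
10: R B4 -> L1 hit  d=-]
11: W B0 -> L0 miss wb->B6  d=D]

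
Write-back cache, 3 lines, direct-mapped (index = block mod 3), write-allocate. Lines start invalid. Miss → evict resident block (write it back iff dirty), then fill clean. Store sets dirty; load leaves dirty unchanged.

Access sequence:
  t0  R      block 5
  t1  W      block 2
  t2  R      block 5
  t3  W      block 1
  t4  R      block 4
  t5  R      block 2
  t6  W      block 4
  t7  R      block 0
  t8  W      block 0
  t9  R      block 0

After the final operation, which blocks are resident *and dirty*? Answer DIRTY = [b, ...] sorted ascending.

DIRTY = [0, 4]

  0 | R B5 → L2 miss [-]
  1 | W B2 → L2 miss [D]
  2 | R B5 → L2 miss wb→B2 [-]
  3 | W B1 → L1 miss [D]
  4 | R B4 → L1 miss wb→B1 [-]
  5 | R B2 → L2 miss [-]
  6 | W B4 → L1 hit [D]
  7 | R B0 → L0 miss [-]
  8 | W B0 → L0 hit [D]
  9 | R B0 → L0 hit [D]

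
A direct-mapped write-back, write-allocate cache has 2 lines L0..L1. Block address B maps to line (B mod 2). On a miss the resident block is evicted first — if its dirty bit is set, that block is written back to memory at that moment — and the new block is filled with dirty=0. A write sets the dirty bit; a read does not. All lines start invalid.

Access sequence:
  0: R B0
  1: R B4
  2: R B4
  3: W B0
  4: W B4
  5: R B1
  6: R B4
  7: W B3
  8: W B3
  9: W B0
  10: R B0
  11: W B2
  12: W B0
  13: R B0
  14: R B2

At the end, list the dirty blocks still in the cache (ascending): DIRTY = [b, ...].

DIRTY = [3]

0: R B0 → L0 miss [-]
1: R B4 → L0 miss [-]
2: R B4 → L0 hit [-]
3: W B0 → L0 miss [D]
4: W B4 → L0 miss wb→B0 [D]
5: R B1 → L1 miss [-]
6: R B4 → L0 hit [D]
7: W B3 → L1 miss [D]
8: W B3 → L1 hit [D]
9: W B0 → L0 miss wb→B4 [D]
10: R B0 → L0 hit [D]
11: W B2 → L0 miss wb→B0 [D]
12: W B0 → L0 miss wb→B2 [D]
13: R B0 → L0 hit [D]
14: R B2 → L0 miss wb→B0 [-]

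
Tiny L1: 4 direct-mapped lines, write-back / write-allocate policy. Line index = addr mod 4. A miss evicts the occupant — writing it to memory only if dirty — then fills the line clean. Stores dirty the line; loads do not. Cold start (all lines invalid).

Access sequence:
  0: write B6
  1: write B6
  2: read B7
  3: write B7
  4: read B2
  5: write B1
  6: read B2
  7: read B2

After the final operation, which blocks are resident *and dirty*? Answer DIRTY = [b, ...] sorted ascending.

0: W B6 → L2 miss [D]
1: W B6 → L2 hit [D]
2: R B7 → L3 miss [-]
3: W B7 → L3 hit [D]
4: R B2 → L2 miss wb→B6 [-]
5: W B1 → L1 miss [D]
6: R B2 → L2 hit [-]
7: R B2 → L2 hit [-]

DIRTY = [1, 7]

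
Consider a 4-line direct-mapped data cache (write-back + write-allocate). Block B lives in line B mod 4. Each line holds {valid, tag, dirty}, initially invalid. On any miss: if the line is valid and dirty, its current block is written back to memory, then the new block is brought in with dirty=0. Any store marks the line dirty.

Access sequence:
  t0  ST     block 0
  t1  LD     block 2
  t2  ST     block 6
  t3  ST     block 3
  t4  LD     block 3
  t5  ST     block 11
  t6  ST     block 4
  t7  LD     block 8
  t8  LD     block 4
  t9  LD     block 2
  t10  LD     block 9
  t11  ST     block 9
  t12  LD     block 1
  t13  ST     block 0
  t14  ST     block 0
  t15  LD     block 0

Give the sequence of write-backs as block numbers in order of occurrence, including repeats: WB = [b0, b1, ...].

0: W B0 → L0 miss [D]
1: R B2 → L2 miss [-]
2: W B6 → L2 miss [D]
3: W B3 → L3 miss [D]
4: R B3 → L3 hit [D]
5: W B11 → L3 miss wb→B3 [D]
6: W B4 → L0 miss wb→B0 [D]
7: R B8 → L0 miss wb→B4 [-]
8: R B4 → L0 miss [-]
9: R B2 → L2 miss wb→B6 [-]
10: R B9 → L1 miss [-]
11: W B9 → L1 hit [D]
12: R B1 → L1 miss wb→B9 [-]
13: W B0 → L0 miss [D]
14: W B0 → L0 hit [D]
15: R B0 → L0 hit [D]

WB = [3, 0, 4, 6, 9]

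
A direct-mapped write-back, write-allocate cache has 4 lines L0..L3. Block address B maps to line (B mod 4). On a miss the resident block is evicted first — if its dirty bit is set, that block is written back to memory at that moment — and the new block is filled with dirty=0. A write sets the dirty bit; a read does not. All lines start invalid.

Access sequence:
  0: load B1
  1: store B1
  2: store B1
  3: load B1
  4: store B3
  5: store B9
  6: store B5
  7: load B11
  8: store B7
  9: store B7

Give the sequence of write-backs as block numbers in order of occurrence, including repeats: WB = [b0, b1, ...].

  0 | R B1 → L1 miss [-]
  1 | W B1 → L1 hit [D]
  2 | W B1 → L1 hit [D]
  3 | R B1 → L1 hit [D]
  4 | W B3 → L3 miss [D]
  5 | W B9 → L1 miss wb→B1 [D]
  6 | W B5 → L1 miss wb→B9 [D]
  7 | R B11 → L3 miss wb→B3 [-]
  8 | W B7 → L3 miss [D]
  9 | W B7 → L3 hit [D]

WB = [1, 9, 3]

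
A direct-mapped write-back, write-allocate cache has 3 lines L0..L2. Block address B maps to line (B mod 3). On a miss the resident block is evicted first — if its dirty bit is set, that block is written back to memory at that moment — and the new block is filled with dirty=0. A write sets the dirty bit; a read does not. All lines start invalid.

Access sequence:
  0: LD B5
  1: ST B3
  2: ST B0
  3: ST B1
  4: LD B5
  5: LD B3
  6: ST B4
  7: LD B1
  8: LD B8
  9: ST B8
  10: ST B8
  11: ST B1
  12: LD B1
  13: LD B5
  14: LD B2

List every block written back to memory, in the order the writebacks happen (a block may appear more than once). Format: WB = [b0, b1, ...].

WB = [3, 0, 1, 4, 8]

  0 | R B5 → L2 miss [-]
  1 | W B3 → L0 miss [D]
  2 | W B0 → L0 miss wb→B3 [D]
  3 | W B1 → L1 miss [D]
  4 | R B5 → L2 hit [-]
  5 | R B3 → L0 miss wb→B0 [-]
  6 | W B4 → L1 miss wb→B1 [D]
  7 | R B1 → L1 miss wb→B4 [-]
  8 | R B8 → L2 miss [-]
  9 | W B8 → L2 hit [D]
  10 | W B8 → L2 hit [D]
  11 | W B1 → L1 hit [D]
  12 | R B1 → L1 hit [D]
  13 | R B5 → L2 miss wb→B8 [-]
  14 | R B2 → L2 miss [-]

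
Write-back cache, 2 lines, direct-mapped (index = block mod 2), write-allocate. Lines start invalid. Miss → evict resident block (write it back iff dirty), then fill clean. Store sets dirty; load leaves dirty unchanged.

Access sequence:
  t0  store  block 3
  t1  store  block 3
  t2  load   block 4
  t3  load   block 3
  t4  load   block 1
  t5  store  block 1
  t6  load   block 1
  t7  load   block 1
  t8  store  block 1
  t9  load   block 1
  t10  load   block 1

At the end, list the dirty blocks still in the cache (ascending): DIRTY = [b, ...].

DIRTY = [1]

  0 | W B3 → L1 miss [D]
  1 | W B3 → L1 hit [D]
  2 | R B4 → L0 miss [-]
  3 | R B3 → L1 hit [D]
  4 | R B1 → L1 miss wb→B3 [-]
  5 | W B1 → L1 hit [D]
  6 | R B1 → L1 hit [D]
  7 | R B1 → L1 hit [D]
  8 | W B1 → L1 hit [D]
  9 | R B1 → L1 hit [D]
  10 | R B1 → L1 hit [D]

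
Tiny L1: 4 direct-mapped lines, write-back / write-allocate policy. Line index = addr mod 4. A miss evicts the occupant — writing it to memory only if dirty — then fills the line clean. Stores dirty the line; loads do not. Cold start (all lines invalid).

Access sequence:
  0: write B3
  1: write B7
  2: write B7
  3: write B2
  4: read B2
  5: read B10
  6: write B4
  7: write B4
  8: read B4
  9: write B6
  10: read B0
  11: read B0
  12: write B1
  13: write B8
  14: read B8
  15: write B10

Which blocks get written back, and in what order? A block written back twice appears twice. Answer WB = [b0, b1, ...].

WB = [3, 2, 4, 6]

0: W B3 -> L3 miss  d=D]
1: W B7 -> L3 miss wb->B3  d=D]
2: W B7 -> L3 hit  d=D]
3: W B2 -> L2 miss  d=D]
4: R B2 -> L2 hit  d=D]
5: R B10 -> L2 miss wb->B2  d=-]
6: W B4 -> L0 miss  d=D]
7: W B4 -> L0 hit  d=D]
8: R B4 -> L0 hit  d=D]
9: W B6 -> L2 miss  d=D]
10: R B0 -> L0 miss wb->B4  d=-]
11: R B0 -> L0 hit  d=-]
12: W B1 -> L1 miss  d=D]
13: W B8 -> L0 miss  d=D]
14: R B8 -> L0 hit  d=D]
15: W B10 -> L2 miss wb->B6  d=D]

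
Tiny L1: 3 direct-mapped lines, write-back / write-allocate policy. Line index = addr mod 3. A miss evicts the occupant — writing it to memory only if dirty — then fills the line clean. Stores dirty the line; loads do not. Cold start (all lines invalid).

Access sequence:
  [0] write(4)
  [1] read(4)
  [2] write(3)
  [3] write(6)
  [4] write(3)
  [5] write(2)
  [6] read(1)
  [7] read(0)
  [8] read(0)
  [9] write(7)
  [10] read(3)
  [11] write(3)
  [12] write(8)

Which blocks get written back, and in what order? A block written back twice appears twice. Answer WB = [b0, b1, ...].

WB = [3, 6, 4, 3, 2]

  0 | W B4 → L1 miss [D]
  1 | R B4 → L1 hit [D]
  2 | W B3 → L0 miss [D]
  3 | W B6 → L0 miss wb→B3 [D]
  4 | W B3 → L0 miss wb→B6 [D]
  5 | W B2 → L2 miss [D]
  6 | R B1 → L1 miss wb→B4 [-]
  7 | R B0 → L0 miss wb→B3 [-]
  8 | R B0 → L0 hit [-]
  9 | W B7 → L1 miss [D]
  10 | R B3 → L0 miss [-]
  11 | W B3 → L0 hit [D]
  12 | W B8 → L2 miss wb→B2 [D]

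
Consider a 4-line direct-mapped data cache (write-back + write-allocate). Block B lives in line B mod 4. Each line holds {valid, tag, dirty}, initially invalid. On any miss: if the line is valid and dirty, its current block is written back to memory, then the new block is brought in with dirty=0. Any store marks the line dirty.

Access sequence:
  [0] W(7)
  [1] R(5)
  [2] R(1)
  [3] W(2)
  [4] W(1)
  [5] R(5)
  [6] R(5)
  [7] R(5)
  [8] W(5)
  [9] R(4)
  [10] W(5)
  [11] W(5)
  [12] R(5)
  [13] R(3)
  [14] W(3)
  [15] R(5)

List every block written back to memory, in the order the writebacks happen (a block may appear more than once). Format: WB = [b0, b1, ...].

WB = [1, 7]

  0 | W B7 → L3 miss [D]
  1 | R B5 → L1 miss [-]
  2 | R B1 → L1 miss [-]
  3 | W B2 → L2 miss [D]
  4 | W B1 → L1 hit [D]
  5 | R B5 → L1 miss wb→B1 [-]
  6 | R B5 → L1 hit [-]
  7 | R B5 → L1 hit [-]
  8 | W B5 → L1 hit [D]
  9 | R B4 → L0 miss [-]
  10 | W B5 → L1 hit [D]
  11 | W B5 → L1 hit [D]
  12 | R B5 → L1 hit [D]
  13 | R B3 → L3 miss wb→B7 [-]
  14 | W B3 → L3 hit [D]
  15 | R B5 → L1 hit [D]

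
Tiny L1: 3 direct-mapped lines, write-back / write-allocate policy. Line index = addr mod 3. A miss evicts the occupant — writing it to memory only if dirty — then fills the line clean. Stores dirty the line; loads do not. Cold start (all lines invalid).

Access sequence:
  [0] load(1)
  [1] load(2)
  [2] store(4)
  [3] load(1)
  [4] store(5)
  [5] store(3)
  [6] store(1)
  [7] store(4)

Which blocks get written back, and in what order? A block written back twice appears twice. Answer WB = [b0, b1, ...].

0: R B1 → L1 miss [-]
1: R B2 → L2 miss [-]
2: W B4 → L1 miss [D]
3: R B1 → L1 miss wb→B4 [-]
4: W B5 → L2 miss [D]
5: W B3 → L0 miss [D]
6: W B1 → L1 hit [D]
7: W B4 → L1 miss wb→B1 [D]

WB = [4, 1]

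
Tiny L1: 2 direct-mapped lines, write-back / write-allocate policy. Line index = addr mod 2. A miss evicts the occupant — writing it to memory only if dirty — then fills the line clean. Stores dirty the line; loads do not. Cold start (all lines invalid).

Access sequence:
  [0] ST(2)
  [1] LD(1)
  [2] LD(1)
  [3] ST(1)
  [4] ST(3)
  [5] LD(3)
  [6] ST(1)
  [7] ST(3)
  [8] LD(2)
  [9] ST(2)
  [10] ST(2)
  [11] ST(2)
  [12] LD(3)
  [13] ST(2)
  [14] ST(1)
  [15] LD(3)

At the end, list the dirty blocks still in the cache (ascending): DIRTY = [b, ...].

DIRTY = [2]

  0 | W B2 → L0 miss [D]
  1 | R B1 → L1 miss [-]
  2 | R B1 → L1 hit [-]
  3 | W B1 → L1 hit [D]
  4 | W B3 → L1 miss wb→B1 [D]
  5 | R B3 → L1 hit [D]
  6 | W B1 → L1 miss wb→B3 [D]
  7 | W B3 → L1 miss wb→B1 [D]
  8 | R B2 → L0 hit [D]
  9 | W B2 → L0 hit [D]
  10 | W B2 → L0 hit [D]
  11 | W B2 → L0 hit [D]
  12 | R B3 → L1 hit [D]
  13 | W B2 → L0 hit [D]
  14 | W B1 → L1 miss wb→B3 [D]
  15 | R B3 → L1 miss wb→B1 [-]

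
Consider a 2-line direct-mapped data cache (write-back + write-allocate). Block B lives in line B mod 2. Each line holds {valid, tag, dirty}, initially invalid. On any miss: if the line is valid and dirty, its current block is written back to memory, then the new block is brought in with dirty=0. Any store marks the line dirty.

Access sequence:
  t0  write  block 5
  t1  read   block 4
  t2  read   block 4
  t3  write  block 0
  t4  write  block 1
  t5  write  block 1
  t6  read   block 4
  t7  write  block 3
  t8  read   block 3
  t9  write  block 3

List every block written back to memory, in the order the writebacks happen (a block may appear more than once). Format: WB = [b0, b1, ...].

WB = [5, 0, 1]

0: W B5 → L1 miss [D]
1: R B4 → L0 miss [-]
2: R B4 → L0 hit [-]
3: W B0 → L0 miss [D]
4: W B1 → L1 miss wb→B5 [D]
5: W B1 → L1 hit [D]
6: R B4 → L0 miss wb→B0 [-]
7: W B3 → L1 miss wb→B1 [D]
8: R B3 → L1 hit [D]
9: W B3 → L1 hit [D]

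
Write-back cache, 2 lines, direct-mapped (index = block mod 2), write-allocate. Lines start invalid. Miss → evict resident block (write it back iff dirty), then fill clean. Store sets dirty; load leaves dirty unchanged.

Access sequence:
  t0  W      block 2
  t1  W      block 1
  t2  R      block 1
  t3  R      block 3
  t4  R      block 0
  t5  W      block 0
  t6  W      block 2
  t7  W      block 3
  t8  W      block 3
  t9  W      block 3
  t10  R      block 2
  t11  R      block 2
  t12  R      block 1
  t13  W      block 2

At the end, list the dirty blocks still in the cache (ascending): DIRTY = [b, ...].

DIRTY = [2]

0: W B2 -> L0 miss  d=D]
1: W B1 -> L1 miss  d=D]
2: R B1 -> L1 hit  d=D]
3: R B3 -> L1 miss wb->B1  d=-]
4: R B0 -> L0 miss wb->B2  d=-]
5: W B0 -> L0 hit  d=D]
6: W B2 -> L0 miss wb->B0  d=D]
7: W B3 -> L1 hit  d=D]
8: W B3 -> L1 hit  d=D]
9: W B3 -> L1 hit  d=D]
10: R B2 -> L0 hit  d=D]
11: R B2 -> L0 hit  d=D]
12: R B1 -> L1 miss wb->B3  d=-]
13: W B2 -> L0 hit  d=D]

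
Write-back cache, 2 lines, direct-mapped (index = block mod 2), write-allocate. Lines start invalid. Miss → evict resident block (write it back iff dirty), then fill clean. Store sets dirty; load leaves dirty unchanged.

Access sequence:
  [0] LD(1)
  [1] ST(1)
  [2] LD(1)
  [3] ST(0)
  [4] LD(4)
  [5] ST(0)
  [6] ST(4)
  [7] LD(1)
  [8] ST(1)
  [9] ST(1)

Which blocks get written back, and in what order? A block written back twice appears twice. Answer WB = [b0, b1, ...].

0: R B1 → L1 miss [-]
1: W B1 → L1 hit [D]
2: R B1 → L1 hit [D]
3: W B0 → L0 miss [D]
4: R B4 → L0 miss wb→B0 [-]
5: W B0 → L0 miss [D]
6: W B4 → L0 miss wb→B0 [D]
7: R B1 → L1 hit [D]
8: W B1 → L1 hit [D]
9: W B1 → L1 hit [D]

WB = [0, 0]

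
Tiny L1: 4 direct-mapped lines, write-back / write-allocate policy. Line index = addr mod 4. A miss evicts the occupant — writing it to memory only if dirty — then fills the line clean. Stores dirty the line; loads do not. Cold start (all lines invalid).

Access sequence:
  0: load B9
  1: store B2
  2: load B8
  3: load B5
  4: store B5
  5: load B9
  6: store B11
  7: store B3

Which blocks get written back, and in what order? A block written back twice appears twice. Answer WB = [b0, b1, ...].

WB = [5, 11]

0: R B9 → L1 miss [-]
1: W B2 → L2 miss [D]
2: R B8 → L0 miss [-]
3: R B5 → L1 miss [-]
4: W B5 → L1 hit [D]
5: R B9 → L1 miss wb→B5 [-]
6: W B11 → L3 miss [D]
7: W B3 → L3 miss wb→B11 [D]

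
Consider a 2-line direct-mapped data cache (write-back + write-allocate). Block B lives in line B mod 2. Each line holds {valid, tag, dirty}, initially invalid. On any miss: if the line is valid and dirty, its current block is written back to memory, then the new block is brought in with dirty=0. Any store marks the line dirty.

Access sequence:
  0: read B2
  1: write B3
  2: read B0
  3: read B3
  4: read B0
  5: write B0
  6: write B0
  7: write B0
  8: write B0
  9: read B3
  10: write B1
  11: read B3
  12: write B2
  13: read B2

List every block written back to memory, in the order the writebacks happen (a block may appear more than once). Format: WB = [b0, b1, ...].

WB = [3, 1, 0]

  0 | R B2 → L0 miss [-]
  1 | W B3 → L1 miss [D]
  2 | R B0 → L0 miss [-]
  3 | R B3 → L1 hit [D]
  4 | R B0 → L0 hit [-]
  5 | W B0 → L0 hit [D]
  6 | W B0 → L0 hit [D]
  7 | W B0 → L0 hit [D]
  8 | W B0 → L0 hit [D]
  9 | R B3 → L1 hit [D]
  10 | W B1 → L1 miss wb→B3 [D]
  11 | R B3 → L1 miss wb→B1 [-]
  12 | W B2 → L0 miss wb→B0 [D]
  13 | R B2 → L0 hit [D]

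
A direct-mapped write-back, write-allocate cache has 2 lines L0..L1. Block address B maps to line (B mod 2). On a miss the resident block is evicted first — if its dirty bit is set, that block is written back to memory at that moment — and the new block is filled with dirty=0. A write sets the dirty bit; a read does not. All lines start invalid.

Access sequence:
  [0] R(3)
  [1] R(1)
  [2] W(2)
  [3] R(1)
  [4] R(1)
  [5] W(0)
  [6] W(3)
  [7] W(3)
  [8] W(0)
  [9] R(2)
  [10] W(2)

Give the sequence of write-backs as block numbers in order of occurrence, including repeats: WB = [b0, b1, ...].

WB = [2, 0]

0: R B3 → L1 miss [-]
1: R B1 → L1 miss [-]
2: W B2 → L0 miss [D]
3: R B1 → L1 hit [-]
4: R B1 → L1 hit [-]
5: W B0 → L0 miss wb→B2 [D]
6: W B3 → L1 miss [D]
7: W B3 → L1 hit [D]
8: W B0 → L0 hit [D]
9: R B2 → L0 miss wb→B0 [-]
10: W B2 → L0 hit [D]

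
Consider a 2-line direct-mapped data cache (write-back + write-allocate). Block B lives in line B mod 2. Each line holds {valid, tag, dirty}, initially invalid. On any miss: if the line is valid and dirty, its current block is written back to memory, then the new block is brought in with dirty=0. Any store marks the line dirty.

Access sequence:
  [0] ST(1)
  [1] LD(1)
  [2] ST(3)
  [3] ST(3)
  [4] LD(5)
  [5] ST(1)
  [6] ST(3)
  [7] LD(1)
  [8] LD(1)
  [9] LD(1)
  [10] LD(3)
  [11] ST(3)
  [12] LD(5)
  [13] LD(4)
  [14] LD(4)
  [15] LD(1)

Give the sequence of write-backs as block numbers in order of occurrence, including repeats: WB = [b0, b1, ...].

WB = [1, 3, 1, 3, 3]

  0 | W B1 → L1 miss [D]
  1 | R B1 → L1 hit [D]
  2 | W B3 → L1 miss wb→B1 [D]
  3 | W B3 → L1 hit [D]
  4 | R B5 → L1 miss wb→B3 [-]
  5 | W B1 → L1 miss [D]
  6 | W B3 → L1 miss wb→B1 [D]
  7 | R B1 → L1 miss wb→B3 [-]
  8 | R B1 → L1 hit [-]
  9 | R B1 → L1 hit [-]
  10 | R B3 → L1 miss [-]
  11 | W B3 → L1 hit [D]
  12 | R B5 → L1 miss wb→B3 [-]
  13 | R B4 → L0 miss [-]
  14 | R B4 → L0 hit [-]
  15 | R B1 → L1 miss [-]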